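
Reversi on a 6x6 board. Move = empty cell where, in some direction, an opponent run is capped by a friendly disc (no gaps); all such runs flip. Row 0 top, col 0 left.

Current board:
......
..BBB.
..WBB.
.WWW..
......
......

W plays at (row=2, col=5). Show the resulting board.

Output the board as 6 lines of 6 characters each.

Answer: ......
..BBB.
..WWWW
.WWW..
......
......

Derivation:
Place W at (2,5); scan 8 dirs for brackets.
Dir NW: opp run (1,4), next='.' -> no flip
Dir N: first cell '.' (not opp) -> no flip
Dir NE: edge -> no flip
Dir W: opp run (2,4) (2,3) capped by W -> flip
Dir E: edge -> no flip
Dir SW: first cell '.' (not opp) -> no flip
Dir S: first cell '.' (not opp) -> no flip
Dir SE: edge -> no flip
All flips: (2,3) (2,4)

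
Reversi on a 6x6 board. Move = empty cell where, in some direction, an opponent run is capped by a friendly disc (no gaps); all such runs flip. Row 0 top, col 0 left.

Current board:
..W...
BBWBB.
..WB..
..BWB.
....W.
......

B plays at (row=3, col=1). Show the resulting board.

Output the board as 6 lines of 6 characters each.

Answer: ..W...
BBWBB.
..BB..
.BBWB.
....W.
......

Derivation:
Place B at (3,1); scan 8 dirs for brackets.
Dir NW: first cell '.' (not opp) -> no flip
Dir N: first cell '.' (not opp) -> no flip
Dir NE: opp run (2,2) capped by B -> flip
Dir W: first cell '.' (not opp) -> no flip
Dir E: first cell 'B' (not opp) -> no flip
Dir SW: first cell '.' (not opp) -> no flip
Dir S: first cell '.' (not opp) -> no flip
Dir SE: first cell '.' (not opp) -> no flip
All flips: (2,2)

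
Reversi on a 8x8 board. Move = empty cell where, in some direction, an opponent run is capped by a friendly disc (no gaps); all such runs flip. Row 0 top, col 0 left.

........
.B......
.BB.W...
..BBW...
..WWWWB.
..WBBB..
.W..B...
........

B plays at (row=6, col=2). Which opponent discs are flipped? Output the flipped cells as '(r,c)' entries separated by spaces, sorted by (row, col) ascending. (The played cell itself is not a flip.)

Dir NW: first cell '.' (not opp) -> no flip
Dir N: opp run (5,2) (4,2) capped by B -> flip
Dir NE: first cell 'B' (not opp) -> no flip
Dir W: opp run (6,1), next='.' -> no flip
Dir E: first cell '.' (not opp) -> no flip
Dir SW: first cell '.' (not opp) -> no flip
Dir S: first cell '.' (not opp) -> no flip
Dir SE: first cell '.' (not opp) -> no flip

Answer: (4,2) (5,2)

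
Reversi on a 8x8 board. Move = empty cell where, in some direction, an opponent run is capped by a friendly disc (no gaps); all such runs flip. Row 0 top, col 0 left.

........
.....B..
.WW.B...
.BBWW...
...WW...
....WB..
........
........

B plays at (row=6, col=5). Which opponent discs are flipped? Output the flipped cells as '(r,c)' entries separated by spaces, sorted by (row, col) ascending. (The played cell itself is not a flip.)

Answer: (4,3) (5,4)

Derivation:
Dir NW: opp run (5,4) (4,3) capped by B -> flip
Dir N: first cell 'B' (not opp) -> no flip
Dir NE: first cell '.' (not opp) -> no flip
Dir W: first cell '.' (not opp) -> no flip
Dir E: first cell '.' (not opp) -> no flip
Dir SW: first cell '.' (not opp) -> no flip
Dir S: first cell '.' (not opp) -> no flip
Dir SE: first cell '.' (not opp) -> no flip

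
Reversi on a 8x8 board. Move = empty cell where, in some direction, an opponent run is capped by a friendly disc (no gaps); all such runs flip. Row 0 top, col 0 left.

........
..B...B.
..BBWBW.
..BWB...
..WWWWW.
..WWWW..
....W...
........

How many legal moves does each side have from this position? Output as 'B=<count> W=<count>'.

-- B to move --
(1,3): no bracket -> illegal
(1,4): flips 1 -> legal
(1,5): no bracket -> illegal
(1,7): no bracket -> illegal
(2,7): flips 1 -> legal
(3,1): no bracket -> illegal
(3,5): no bracket -> illegal
(3,6): flips 1 -> legal
(3,7): no bracket -> illegal
(4,1): no bracket -> illegal
(4,7): no bracket -> illegal
(5,1): no bracket -> illegal
(5,6): flips 1 -> legal
(5,7): no bracket -> illegal
(6,1): flips 2 -> legal
(6,2): flips 2 -> legal
(6,3): flips 3 -> legal
(6,5): flips 2 -> legal
(6,6): flips 3 -> legal
(7,3): no bracket -> illegal
(7,4): flips 3 -> legal
(7,5): no bracket -> illegal
B mobility = 10
-- W to move --
(0,1): flips 3 -> legal
(0,2): flips 3 -> legal
(0,3): no bracket -> illegal
(0,5): no bracket -> illegal
(0,6): flips 1 -> legal
(0,7): flips 3 -> legal
(1,1): flips 1 -> legal
(1,3): flips 1 -> legal
(1,4): no bracket -> illegal
(1,5): no bracket -> illegal
(1,7): no bracket -> illegal
(2,1): flips 3 -> legal
(2,7): no bracket -> illegal
(3,1): flips 1 -> legal
(3,5): flips 1 -> legal
(3,6): no bracket -> illegal
(4,1): no bracket -> illegal
W mobility = 9

Answer: B=10 W=9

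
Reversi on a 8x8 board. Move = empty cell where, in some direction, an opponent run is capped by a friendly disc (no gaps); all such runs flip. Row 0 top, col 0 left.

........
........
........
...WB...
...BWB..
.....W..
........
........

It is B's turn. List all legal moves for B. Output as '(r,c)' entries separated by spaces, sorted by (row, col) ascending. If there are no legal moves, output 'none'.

Answer: (2,3) (3,2) (5,4) (6,5)

Derivation:
(2,2): no bracket -> illegal
(2,3): flips 1 -> legal
(2,4): no bracket -> illegal
(3,2): flips 1 -> legal
(3,5): no bracket -> illegal
(4,2): no bracket -> illegal
(4,6): no bracket -> illegal
(5,3): no bracket -> illegal
(5,4): flips 1 -> legal
(5,6): no bracket -> illegal
(6,4): no bracket -> illegal
(6,5): flips 1 -> legal
(6,6): no bracket -> illegal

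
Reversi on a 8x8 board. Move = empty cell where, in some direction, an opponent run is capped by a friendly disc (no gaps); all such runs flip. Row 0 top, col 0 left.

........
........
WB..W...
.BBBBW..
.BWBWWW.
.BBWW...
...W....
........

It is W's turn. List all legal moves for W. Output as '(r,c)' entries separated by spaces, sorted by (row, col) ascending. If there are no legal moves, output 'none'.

Answer: (1,0) (2,2) (2,3) (3,0) (4,0) (5,0) (6,0) (6,2)

Derivation:
(1,0): flips 3 -> legal
(1,1): no bracket -> illegal
(1,2): no bracket -> illegal
(2,2): flips 3 -> legal
(2,3): flips 3 -> legal
(2,5): no bracket -> illegal
(3,0): flips 6 -> legal
(4,0): flips 1 -> legal
(5,0): flips 2 -> legal
(6,0): flips 1 -> legal
(6,1): no bracket -> illegal
(6,2): flips 1 -> legal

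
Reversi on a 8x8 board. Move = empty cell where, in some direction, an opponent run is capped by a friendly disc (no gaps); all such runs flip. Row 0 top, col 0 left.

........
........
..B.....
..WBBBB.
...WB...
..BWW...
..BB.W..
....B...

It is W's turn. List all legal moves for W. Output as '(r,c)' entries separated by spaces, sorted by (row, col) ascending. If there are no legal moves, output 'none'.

(1,1): no bracket -> illegal
(1,2): flips 1 -> legal
(1,3): no bracket -> illegal
(2,1): no bracket -> illegal
(2,3): flips 1 -> legal
(2,4): flips 2 -> legal
(2,5): flips 1 -> legal
(2,6): flips 2 -> legal
(2,7): no bracket -> illegal
(3,1): no bracket -> illegal
(3,7): flips 4 -> legal
(4,1): no bracket -> illegal
(4,2): no bracket -> illegal
(4,5): flips 1 -> legal
(4,6): no bracket -> illegal
(4,7): no bracket -> illegal
(5,1): flips 1 -> legal
(5,5): no bracket -> illegal
(6,1): flips 1 -> legal
(6,4): no bracket -> illegal
(7,1): flips 1 -> legal
(7,2): flips 1 -> legal
(7,3): flips 1 -> legal
(7,5): no bracket -> illegal

Answer: (1,2) (2,3) (2,4) (2,5) (2,6) (3,7) (4,5) (5,1) (6,1) (7,1) (7,2) (7,3)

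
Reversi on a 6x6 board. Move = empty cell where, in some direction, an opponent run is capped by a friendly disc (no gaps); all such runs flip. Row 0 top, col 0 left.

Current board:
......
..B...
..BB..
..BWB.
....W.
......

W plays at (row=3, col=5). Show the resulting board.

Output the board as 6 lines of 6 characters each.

Answer: ......
..B...
..BB..
..BWWW
....W.
......

Derivation:
Place W at (3,5); scan 8 dirs for brackets.
Dir NW: first cell '.' (not opp) -> no flip
Dir N: first cell '.' (not opp) -> no flip
Dir NE: edge -> no flip
Dir W: opp run (3,4) capped by W -> flip
Dir E: edge -> no flip
Dir SW: first cell 'W' (not opp) -> no flip
Dir S: first cell '.' (not opp) -> no flip
Dir SE: edge -> no flip
All flips: (3,4)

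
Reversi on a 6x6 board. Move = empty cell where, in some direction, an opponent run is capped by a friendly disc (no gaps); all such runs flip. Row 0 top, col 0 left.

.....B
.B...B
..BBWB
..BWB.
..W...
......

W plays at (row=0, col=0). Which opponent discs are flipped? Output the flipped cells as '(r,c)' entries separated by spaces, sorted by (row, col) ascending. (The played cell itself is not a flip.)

Dir NW: edge -> no flip
Dir N: edge -> no flip
Dir NE: edge -> no flip
Dir W: edge -> no flip
Dir E: first cell '.' (not opp) -> no flip
Dir SW: edge -> no flip
Dir S: first cell '.' (not opp) -> no flip
Dir SE: opp run (1,1) (2,2) capped by W -> flip

Answer: (1,1) (2,2)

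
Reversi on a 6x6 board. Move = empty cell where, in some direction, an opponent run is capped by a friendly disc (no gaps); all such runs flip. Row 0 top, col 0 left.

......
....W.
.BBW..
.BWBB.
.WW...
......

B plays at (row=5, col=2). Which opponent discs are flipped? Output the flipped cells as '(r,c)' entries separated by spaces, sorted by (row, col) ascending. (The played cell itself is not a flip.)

Dir NW: opp run (4,1), next='.' -> no flip
Dir N: opp run (4,2) (3,2) capped by B -> flip
Dir NE: first cell '.' (not opp) -> no flip
Dir W: first cell '.' (not opp) -> no flip
Dir E: first cell '.' (not opp) -> no flip
Dir SW: edge -> no flip
Dir S: edge -> no flip
Dir SE: edge -> no flip

Answer: (3,2) (4,2)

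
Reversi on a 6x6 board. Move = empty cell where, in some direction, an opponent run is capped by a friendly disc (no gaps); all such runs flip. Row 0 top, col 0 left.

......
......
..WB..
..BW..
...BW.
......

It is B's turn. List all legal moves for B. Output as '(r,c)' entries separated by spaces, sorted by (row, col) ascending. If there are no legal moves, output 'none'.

(1,1): no bracket -> illegal
(1,2): flips 1 -> legal
(1,3): no bracket -> illegal
(2,1): flips 1 -> legal
(2,4): no bracket -> illegal
(3,1): no bracket -> illegal
(3,4): flips 1 -> legal
(3,5): no bracket -> illegal
(4,2): no bracket -> illegal
(4,5): flips 1 -> legal
(5,3): no bracket -> illegal
(5,4): no bracket -> illegal
(5,5): no bracket -> illegal

Answer: (1,2) (2,1) (3,4) (4,5)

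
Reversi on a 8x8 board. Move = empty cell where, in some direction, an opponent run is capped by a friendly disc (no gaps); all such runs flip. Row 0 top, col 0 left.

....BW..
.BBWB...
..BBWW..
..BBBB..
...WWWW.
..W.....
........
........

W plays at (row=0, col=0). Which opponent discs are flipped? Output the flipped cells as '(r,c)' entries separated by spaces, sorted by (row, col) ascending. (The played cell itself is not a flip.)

Dir NW: edge -> no flip
Dir N: edge -> no flip
Dir NE: edge -> no flip
Dir W: edge -> no flip
Dir E: first cell '.' (not opp) -> no flip
Dir SW: edge -> no flip
Dir S: first cell '.' (not opp) -> no flip
Dir SE: opp run (1,1) (2,2) (3,3) capped by W -> flip

Answer: (1,1) (2,2) (3,3)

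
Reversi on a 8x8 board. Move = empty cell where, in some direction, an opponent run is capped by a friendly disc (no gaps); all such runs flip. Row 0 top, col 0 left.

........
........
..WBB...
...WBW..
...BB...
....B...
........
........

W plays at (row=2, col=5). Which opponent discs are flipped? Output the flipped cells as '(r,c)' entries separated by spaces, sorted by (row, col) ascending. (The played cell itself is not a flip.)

Dir NW: first cell '.' (not opp) -> no flip
Dir N: first cell '.' (not opp) -> no flip
Dir NE: first cell '.' (not opp) -> no flip
Dir W: opp run (2,4) (2,3) capped by W -> flip
Dir E: first cell '.' (not opp) -> no flip
Dir SW: opp run (3,4) (4,3), next='.' -> no flip
Dir S: first cell 'W' (not opp) -> no flip
Dir SE: first cell '.' (not opp) -> no flip

Answer: (2,3) (2,4)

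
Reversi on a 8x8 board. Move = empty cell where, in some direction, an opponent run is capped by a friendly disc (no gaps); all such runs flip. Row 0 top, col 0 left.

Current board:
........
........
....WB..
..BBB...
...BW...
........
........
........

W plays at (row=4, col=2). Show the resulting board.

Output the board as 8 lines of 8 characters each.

Place W at (4,2); scan 8 dirs for brackets.
Dir NW: first cell '.' (not opp) -> no flip
Dir N: opp run (3,2), next='.' -> no flip
Dir NE: opp run (3,3) capped by W -> flip
Dir W: first cell '.' (not opp) -> no flip
Dir E: opp run (4,3) capped by W -> flip
Dir SW: first cell '.' (not opp) -> no flip
Dir S: first cell '.' (not opp) -> no flip
Dir SE: first cell '.' (not opp) -> no flip
All flips: (3,3) (4,3)

Answer: ........
........
....WB..
..BWB...
..WWW...
........
........
........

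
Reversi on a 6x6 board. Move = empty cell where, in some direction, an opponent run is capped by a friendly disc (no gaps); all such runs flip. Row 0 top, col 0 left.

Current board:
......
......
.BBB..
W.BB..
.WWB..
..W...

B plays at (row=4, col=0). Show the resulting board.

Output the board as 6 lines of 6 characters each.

Answer: ......
......
.BBB..
W.BB..
BBBB..
..W...

Derivation:
Place B at (4,0); scan 8 dirs for brackets.
Dir NW: edge -> no flip
Dir N: opp run (3,0), next='.' -> no flip
Dir NE: first cell '.' (not opp) -> no flip
Dir W: edge -> no flip
Dir E: opp run (4,1) (4,2) capped by B -> flip
Dir SW: edge -> no flip
Dir S: first cell '.' (not opp) -> no flip
Dir SE: first cell '.' (not opp) -> no flip
All flips: (4,1) (4,2)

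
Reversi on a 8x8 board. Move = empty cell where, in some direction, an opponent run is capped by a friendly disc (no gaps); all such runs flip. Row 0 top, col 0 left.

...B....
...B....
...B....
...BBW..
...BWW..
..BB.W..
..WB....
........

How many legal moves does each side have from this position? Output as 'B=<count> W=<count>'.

-- B to move --
(2,4): no bracket -> illegal
(2,5): no bracket -> illegal
(2,6): flips 2 -> legal
(3,6): flips 1 -> legal
(4,6): flips 2 -> legal
(5,1): no bracket -> illegal
(5,4): flips 1 -> legal
(5,6): flips 1 -> legal
(6,1): flips 1 -> legal
(6,4): no bracket -> illegal
(6,5): no bracket -> illegal
(6,6): flips 2 -> legal
(7,1): flips 1 -> legal
(7,2): flips 1 -> legal
(7,3): no bracket -> illegal
B mobility = 9
-- W to move --
(0,2): no bracket -> illegal
(0,4): no bracket -> illegal
(1,2): flips 2 -> legal
(1,4): no bracket -> illegal
(2,2): flips 1 -> legal
(2,4): flips 1 -> legal
(2,5): no bracket -> illegal
(3,2): flips 2 -> legal
(4,1): no bracket -> illegal
(4,2): flips 2 -> legal
(5,1): no bracket -> illegal
(5,4): no bracket -> illegal
(6,1): no bracket -> illegal
(6,4): flips 1 -> legal
(7,2): no bracket -> illegal
(7,3): no bracket -> illegal
(7,4): no bracket -> illegal
W mobility = 6

Answer: B=9 W=6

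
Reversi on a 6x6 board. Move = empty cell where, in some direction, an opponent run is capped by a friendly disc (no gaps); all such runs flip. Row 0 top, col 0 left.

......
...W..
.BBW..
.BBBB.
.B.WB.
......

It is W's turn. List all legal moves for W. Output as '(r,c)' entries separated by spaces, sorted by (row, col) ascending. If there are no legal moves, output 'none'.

Answer: (1,0) (2,0) (2,5) (4,0) (4,5) (5,0)

Derivation:
(1,0): flips 2 -> legal
(1,1): no bracket -> illegal
(1,2): no bracket -> illegal
(2,0): flips 2 -> legal
(2,4): no bracket -> illegal
(2,5): flips 1 -> legal
(3,0): no bracket -> illegal
(3,5): no bracket -> illegal
(4,0): flips 2 -> legal
(4,2): no bracket -> illegal
(4,5): flips 2 -> legal
(5,0): flips 2 -> legal
(5,1): no bracket -> illegal
(5,2): no bracket -> illegal
(5,3): no bracket -> illegal
(5,4): no bracket -> illegal
(5,5): no bracket -> illegal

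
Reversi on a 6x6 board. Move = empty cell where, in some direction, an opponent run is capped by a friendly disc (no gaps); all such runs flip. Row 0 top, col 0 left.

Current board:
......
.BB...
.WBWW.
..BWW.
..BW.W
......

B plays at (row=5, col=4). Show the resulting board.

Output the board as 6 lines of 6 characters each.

Place B at (5,4); scan 8 dirs for brackets.
Dir NW: opp run (4,3) capped by B -> flip
Dir N: first cell '.' (not opp) -> no flip
Dir NE: opp run (4,5), next=edge -> no flip
Dir W: first cell '.' (not opp) -> no flip
Dir E: first cell '.' (not opp) -> no flip
Dir SW: edge -> no flip
Dir S: edge -> no flip
Dir SE: edge -> no flip
All flips: (4,3)

Answer: ......
.BB...
.WBWW.
..BWW.
..BB.W
....B.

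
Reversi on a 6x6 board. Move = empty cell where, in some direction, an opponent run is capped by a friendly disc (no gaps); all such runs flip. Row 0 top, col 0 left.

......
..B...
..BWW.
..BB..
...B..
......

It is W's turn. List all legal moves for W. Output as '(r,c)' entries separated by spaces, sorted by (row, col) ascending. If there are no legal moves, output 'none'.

Answer: (0,1) (2,1) (4,1) (4,2) (5,3)

Derivation:
(0,1): flips 1 -> legal
(0,2): no bracket -> illegal
(0,3): no bracket -> illegal
(1,1): no bracket -> illegal
(1,3): no bracket -> illegal
(2,1): flips 1 -> legal
(3,1): no bracket -> illegal
(3,4): no bracket -> illegal
(4,1): flips 1 -> legal
(4,2): flips 1 -> legal
(4,4): no bracket -> illegal
(5,2): no bracket -> illegal
(5,3): flips 2 -> legal
(5,4): no bracket -> illegal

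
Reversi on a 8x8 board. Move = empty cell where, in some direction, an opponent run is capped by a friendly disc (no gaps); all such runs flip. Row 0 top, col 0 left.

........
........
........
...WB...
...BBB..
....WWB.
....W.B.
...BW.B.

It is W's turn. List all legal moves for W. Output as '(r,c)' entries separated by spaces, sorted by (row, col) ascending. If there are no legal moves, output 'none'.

(2,3): no bracket -> illegal
(2,4): flips 2 -> legal
(2,5): no bracket -> illegal
(3,2): flips 1 -> legal
(3,5): flips 2 -> legal
(3,6): flips 1 -> legal
(4,2): no bracket -> illegal
(4,6): no bracket -> illegal
(4,7): no bracket -> illegal
(5,2): no bracket -> illegal
(5,3): flips 1 -> legal
(5,7): flips 1 -> legal
(6,2): no bracket -> illegal
(6,3): no bracket -> illegal
(6,5): no bracket -> illegal
(6,7): no bracket -> illegal
(7,2): flips 1 -> legal
(7,5): no bracket -> illegal
(7,7): flips 1 -> legal

Answer: (2,4) (3,2) (3,5) (3,6) (5,3) (5,7) (7,2) (7,7)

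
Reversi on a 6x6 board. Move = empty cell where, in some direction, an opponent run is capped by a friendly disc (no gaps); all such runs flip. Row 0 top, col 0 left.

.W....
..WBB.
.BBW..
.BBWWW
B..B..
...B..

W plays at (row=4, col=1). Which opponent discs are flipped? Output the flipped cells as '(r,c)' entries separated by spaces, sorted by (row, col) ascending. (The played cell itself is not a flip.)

Answer: (3,2)

Derivation:
Dir NW: first cell '.' (not opp) -> no flip
Dir N: opp run (3,1) (2,1), next='.' -> no flip
Dir NE: opp run (3,2) capped by W -> flip
Dir W: opp run (4,0), next=edge -> no flip
Dir E: first cell '.' (not opp) -> no flip
Dir SW: first cell '.' (not opp) -> no flip
Dir S: first cell '.' (not opp) -> no flip
Dir SE: first cell '.' (not opp) -> no flip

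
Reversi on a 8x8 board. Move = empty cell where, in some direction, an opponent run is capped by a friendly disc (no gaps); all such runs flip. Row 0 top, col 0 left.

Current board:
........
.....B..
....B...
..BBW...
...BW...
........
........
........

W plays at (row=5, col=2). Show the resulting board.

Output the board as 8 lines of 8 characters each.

Place W at (5,2); scan 8 dirs for brackets.
Dir NW: first cell '.' (not opp) -> no flip
Dir N: first cell '.' (not opp) -> no flip
Dir NE: opp run (4,3) capped by W -> flip
Dir W: first cell '.' (not opp) -> no flip
Dir E: first cell '.' (not opp) -> no flip
Dir SW: first cell '.' (not opp) -> no flip
Dir S: first cell '.' (not opp) -> no flip
Dir SE: first cell '.' (not opp) -> no flip
All flips: (4,3)

Answer: ........
.....B..
....B...
..BBW...
...WW...
..W.....
........
........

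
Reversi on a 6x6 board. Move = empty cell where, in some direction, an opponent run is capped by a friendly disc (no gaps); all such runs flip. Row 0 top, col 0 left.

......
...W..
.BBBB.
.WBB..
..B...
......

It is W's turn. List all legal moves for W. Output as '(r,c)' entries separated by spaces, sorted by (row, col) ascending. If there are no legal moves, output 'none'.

(1,0): no bracket -> illegal
(1,1): flips 1 -> legal
(1,2): no bracket -> illegal
(1,4): no bracket -> illegal
(1,5): no bracket -> illegal
(2,0): no bracket -> illegal
(2,5): no bracket -> illegal
(3,0): no bracket -> illegal
(3,4): flips 2 -> legal
(3,5): flips 1 -> legal
(4,1): no bracket -> illegal
(4,3): flips 2 -> legal
(4,4): no bracket -> illegal
(5,1): no bracket -> illegal
(5,2): no bracket -> illegal
(5,3): flips 1 -> legal

Answer: (1,1) (3,4) (3,5) (4,3) (5,3)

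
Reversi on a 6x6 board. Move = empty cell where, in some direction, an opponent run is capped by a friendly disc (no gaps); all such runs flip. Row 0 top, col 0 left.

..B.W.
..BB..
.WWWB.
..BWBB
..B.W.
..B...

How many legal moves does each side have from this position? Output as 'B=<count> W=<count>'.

-- B to move --
(0,3): no bracket -> illegal
(0,5): no bracket -> illegal
(1,0): flips 1 -> legal
(1,1): no bracket -> illegal
(1,4): flips 1 -> legal
(1,5): no bracket -> illegal
(2,0): flips 3 -> legal
(3,0): flips 1 -> legal
(3,1): flips 1 -> legal
(4,3): flips 2 -> legal
(4,5): no bracket -> illegal
(5,3): flips 1 -> legal
(5,4): flips 1 -> legal
(5,5): no bracket -> illegal
B mobility = 8
-- W to move --
(0,1): flips 1 -> legal
(0,3): flips 2 -> legal
(1,1): no bracket -> illegal
(1,4): flips 2 -> legal
(1,5): flips 1 -> legal
(2,5): flips 1 -> legal
(3,1): flips 1 -> legal
(4,1): flips 1 -> legal
(4,3): flips 1 -> legal
(4,5): flips 1 -> legal
(5,1): flips 1 -> legal
(5,3): no bracket -> illegal
W mobility = 10

Answer: B=8 W=10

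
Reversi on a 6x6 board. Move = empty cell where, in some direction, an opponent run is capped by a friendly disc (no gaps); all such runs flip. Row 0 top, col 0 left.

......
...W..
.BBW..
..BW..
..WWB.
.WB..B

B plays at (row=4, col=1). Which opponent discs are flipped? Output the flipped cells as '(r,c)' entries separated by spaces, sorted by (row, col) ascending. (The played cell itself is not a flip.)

Dir NW: first cell '.' (not opp) -> no flip
Dir N: first cell '.' (not opp) -> no flip
Dir NE: first cell 'B' (not opp) -> no flip
Dir W: first cell '.' (not opp) -> no flip
Dir E: opp run (4,2) (4,3) capped by B -> flip
Dir SW: first cell '.' (not opp) -> no flip
Dir S: opp run (5,1), next=edge -> no flip
Dir SE: first cell 'B' (not opp) -> no flip

Answer: (4,2) (4,3)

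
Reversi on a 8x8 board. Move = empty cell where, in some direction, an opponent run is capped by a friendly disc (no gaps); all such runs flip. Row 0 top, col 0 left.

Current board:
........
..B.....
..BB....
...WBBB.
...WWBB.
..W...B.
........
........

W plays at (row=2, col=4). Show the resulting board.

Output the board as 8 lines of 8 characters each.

Place W at (2,4); scan 8 dirs for brackets.
Dir NW: first cell '.' (not opp) -> no flip
Dir N: first cell '.' (not opp) -> no flip
Dir NE: first cell '.' (not opp) -> no flip
Dir W: opp run (2,3) (2,2), next='.' -> no flip
Dir E: first cell '.' (not opp) -> no flip
Dir SW: first cell 'W' (not opp) -> no flip
Dir S: opp run (3,4) capped by W -> flip
Dir SE: opp run (3,5) (4,6), next='.' -> no flip
All flips: (3,4)

Answer: ........
..B.....
..BBW...
...WWBB.
...WWBB.
..W...B.
........
........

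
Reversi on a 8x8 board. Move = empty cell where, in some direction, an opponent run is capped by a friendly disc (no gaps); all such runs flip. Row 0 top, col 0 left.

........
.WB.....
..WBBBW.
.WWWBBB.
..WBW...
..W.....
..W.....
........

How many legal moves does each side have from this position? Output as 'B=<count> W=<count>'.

-- B to move --
(0,0): no bracket -> illegal
(0,1): no bracket -> illegal
(0,2): no bracket -> illegal
(1,0): flips 1 -> legal
(1,3): no bracket -> illegal
(1,5): no bracket -> illegal
(1,6): flips 1 -> legal
(1,7): flips 1 -> legal
(2,0): no bracket -> illegal
(2,1): flips 2 -> legal
(2,7): flips 1 -> legal
(3,0): flips 3 -> legal
(3,7): no bracket -> illegal
(4,0): no bracket -> illegal
(4,1): flips 2 -> legal
(4,5): flips 1 -> legal
(5,1): flips 2 -> legal
(5,3): flips 1 -> legal
(5,4): flips 1 -> legal
(5,5): no bracket -> illegal
(6,1): flips 1 -> legal
(6,3): no bracket -> illegal
(7,1): no bracket -> illegal
(7,2): flips 5 -> legal
(7,3): no bracket -> illegal
B mobility = 13
-- W to move --
(0,1): no bracket -> illegal
(0,2): flips 1 -> legal
(0,3): no bracket -> illegal
(1,3): flips 2 -> legal
(1,4): flips 3 -> legal
(1,5): flips 1 -> legal
(1,6): flips 3 -> legal
(2,1): no bracket -> illegal
(2,7): no bracket -> illegal
(3,7): flips 3 -> legal
(4,5): no bracket -> illegal
(4,6): flips 1 -> legal
(4,7): no bracket -> illegal
(5,3): flips 1 -> legal
(5,4): flips 1 -> legal
W mobility = 9

Answer: B=13 W=9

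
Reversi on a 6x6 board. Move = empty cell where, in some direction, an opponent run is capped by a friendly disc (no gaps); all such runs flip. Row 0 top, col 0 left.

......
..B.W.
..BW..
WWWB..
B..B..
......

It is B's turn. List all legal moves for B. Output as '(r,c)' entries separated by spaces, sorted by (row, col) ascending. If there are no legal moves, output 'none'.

(0,3): no bracket -> illegal
(0,4): no bracket -> illegal
(0,5): no bracket -> illegal
(1,3): flips 1 -> legal
(1,5): no bracket -> illegal
(2,0): flips 1 -> legal
(2,1): flips 1 -> legal
(2,4): flips 1 -> legal
(2,5): no bracket -> illegal
(3,4): flips 1 -> legal
(4,1): no bracket -> illegal
(4,2): flips 1 -> legal

Answer: (1,3) (2,0) (2,1) (2,4) (3,4) (4,2)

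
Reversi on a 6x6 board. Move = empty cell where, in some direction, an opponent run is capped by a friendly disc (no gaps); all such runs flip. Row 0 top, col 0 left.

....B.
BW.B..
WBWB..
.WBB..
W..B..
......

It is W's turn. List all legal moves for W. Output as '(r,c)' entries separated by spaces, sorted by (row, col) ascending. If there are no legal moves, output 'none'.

(0,0): flips 1 -> legal
(0,1): no bracket -> illegal
(0,2): no bracket -> illegal
(0,3): no bracket -> illegal
(0,5): no bracket -> illegal
(1,2): no bracket -> illegal
(1,4): no bracket -> illegal
(1,5): no bracket -> illegal
(2,4): flips 1 -> legal
(3,0): no bracket -> illegal
(3,4): flips 2 -> legal
(4,1): no bracket -> illegal
(4,2): flips 1 -> legal
(4,4): flips 1 -> legal
(5,2): no bracket -> illegal
(5,3): no bracket -> illegal
(5,4): no bracket -> illegal

Answer: (0,0) (2,4) (3,4) (4,2) (4,4)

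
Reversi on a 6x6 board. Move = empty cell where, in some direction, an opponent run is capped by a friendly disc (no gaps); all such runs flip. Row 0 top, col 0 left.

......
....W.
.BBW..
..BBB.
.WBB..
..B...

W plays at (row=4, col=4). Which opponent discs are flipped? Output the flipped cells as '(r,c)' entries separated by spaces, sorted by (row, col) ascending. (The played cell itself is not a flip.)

Dir NW: opp run (3,3) (2,2), next='.' -> no flip
Dir N: opp run (3,4), next='.' -> no flip
Dir NE: first cell '.' (not opp) -> no flip
Dir W: opp run (4,3) (4,2) capped by W -> flip
Dir E: first cell '.' (not opp) -> no flip
Dir SW: first cell '.' (not opp) -> no flip
Dir S: first cell '.' (not opp) -> no flip
Dir SE: first cell '.' (not opp) -> no flip

Answer: (4,2) (4,3)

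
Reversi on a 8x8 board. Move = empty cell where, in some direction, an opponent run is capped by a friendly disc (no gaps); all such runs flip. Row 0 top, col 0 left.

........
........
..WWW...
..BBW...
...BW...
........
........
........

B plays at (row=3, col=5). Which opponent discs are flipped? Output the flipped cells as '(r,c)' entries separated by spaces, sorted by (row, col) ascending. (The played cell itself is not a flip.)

Answer: (3,4)

Derivation:
Dir NW: opp run (2,4), next='.' -> no flip
Dir N: first cell '.' (not opp) -> no flip
Dir NE: first cell '.' (not opp) -> no flip
Dir W: opp run (3,4) capped by B -> flip
Dir E: first cell '.' (not opp) -> no flip
Dir SW: opp run (4,4), next='.' -> no flip
Dir S: first cell '.' (not opp) -> no flip
Dir SE: first cell '.' (not opp) -> no flip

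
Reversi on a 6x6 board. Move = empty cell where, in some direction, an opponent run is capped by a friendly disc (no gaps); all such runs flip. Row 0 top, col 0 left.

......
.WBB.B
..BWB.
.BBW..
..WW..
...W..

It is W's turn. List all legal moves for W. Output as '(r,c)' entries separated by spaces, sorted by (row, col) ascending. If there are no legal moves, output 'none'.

(0,1): flips 1 -> legal
(0,2): flips 3 -> legal
(0,3): flips 1 -> legal
(0,4): no bracket -> illegal
(0,5): no bracket -> illegal
(1,4): flips 2 -> legal
(2,0): flips 1 -> legal
(2,1): flips 2 -> legal
(2,5): flips 1 -> legal
(3,0): flips 2 -> legal
(3,4): no bracket -> illegal
(3,5): no bracket -> illegal
(4,0): no bracket -> illegal
(4,1): flips 1 -> legal

Answer: (0,1) (0,2) (0,3) (1,4) (2,0) (2,1) (2,5) (3,0) (4,1)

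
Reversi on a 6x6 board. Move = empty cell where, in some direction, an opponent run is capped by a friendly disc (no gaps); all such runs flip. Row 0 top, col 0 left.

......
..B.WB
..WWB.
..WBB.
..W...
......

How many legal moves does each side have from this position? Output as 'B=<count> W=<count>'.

-- B to move --
(0,3): no bracket -> illegal
(0,4): flips 1 -> legal
(0,5): no bracket -> illegal
(1,1): flips 1 -> legal
(1,3): flips 2 -> legal
(2,1): flips 2 -> legal
(2,5): no bracket -> illegal
(3,1): flips 1 -> legal
(4,1): no bracket -> illegal
(4,3): no bracket -> illegal
(5,1): flips 1 -> legal
(5,2): flips 3 -> legal
(5,3): no bracket -> illegal
B mobility = 7
-- W to move --
(0,1): flips 1 -> legal
(0,2): flips 1 -> legal
(0,3): no bracket -> illegal
(0,4): no bracket -> illegal
(0,5): no bracket -> illegal
(1,1): no bracket -> illegal
(1,3): no bracket -> illegal
(2,1): no bracket -> illegal
(2,5): flips 1 -> legal
(3,5): flips 2 -> legal
(4,3): flips 1 -> legal
(4,4): flips 3 -> legal
(4,5): flips 1 -> legal
W mobility = 7

Answer: B=7 W=7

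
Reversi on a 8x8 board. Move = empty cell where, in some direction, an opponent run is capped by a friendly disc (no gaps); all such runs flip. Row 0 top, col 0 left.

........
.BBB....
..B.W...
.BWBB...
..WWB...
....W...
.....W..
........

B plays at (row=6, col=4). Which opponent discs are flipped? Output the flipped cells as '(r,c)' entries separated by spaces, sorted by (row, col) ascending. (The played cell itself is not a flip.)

Dir NW: first cell '.' (not opp) -> no flip
Dir N: opp run (5,4) capped by B -> flip
Dir NE: first cell '.' (not opp) -> no flip
Dir W: first cell '.' (not opp) -> no flip
Dir E: opp run (6,5), next='.' -> no flip
Dir SW: first cell '.' (not opp) -> no flip
Dir S: first cell '.' (not opp) -> no flip
Dir SE: first cell '.' (not opp) -> no flip

Answer: (5,4)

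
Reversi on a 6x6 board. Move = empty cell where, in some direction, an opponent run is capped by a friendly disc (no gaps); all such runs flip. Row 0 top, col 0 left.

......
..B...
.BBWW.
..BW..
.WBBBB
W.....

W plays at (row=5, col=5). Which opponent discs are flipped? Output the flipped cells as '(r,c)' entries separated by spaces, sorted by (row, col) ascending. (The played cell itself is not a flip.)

Answer: (4,4)

Derivation:
Dir NW: opp run (4,4) capped by W -> flip
Dir N: opp run (4,5), next='.' -> no flip
Dir NE: edge -> no flip
Dir W: first cell '.' (not opp) -> no flip
Dir E: edge -> no flip
Dir SW: edge -> no flip
Dir S: edge -> no flip
Dir SE: edge -> no flip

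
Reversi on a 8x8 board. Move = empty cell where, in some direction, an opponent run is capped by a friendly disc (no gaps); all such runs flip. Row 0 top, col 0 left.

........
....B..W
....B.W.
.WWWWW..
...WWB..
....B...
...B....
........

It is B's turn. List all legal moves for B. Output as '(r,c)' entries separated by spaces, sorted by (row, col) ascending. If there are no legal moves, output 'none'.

Answer: (2,1) (2,3) (2,5) (4,2) (4,6)

Derivation:
(0,6): no bracket -> illegal
(0,7): no bracket -> illegal
(1,5): no bracket -> illegal
(1,6): no bracket -> illegal
(2,0): no bracket -> illegal
(2,1): flips 2 -> legal
(2,2): no bracket -> illegal
(2,3): flips 1 -> legal
(2,5): flips 1 -> legal
(2,7): no bracket -> illegal
(3,0): no bracket -> illegal
(3,6): no bracket -> illegal
(3,7): no bracket -> illegal
(4,0): no bracket -> illegal
(4,1): no bracket -> illegal
(4,2): flips 3 -> legal
(4,6): flips 1 -> legal
(5,2): no bracket -> illegal
(5,3): no bracket -> illegal
(5,5): no bracket -> illegal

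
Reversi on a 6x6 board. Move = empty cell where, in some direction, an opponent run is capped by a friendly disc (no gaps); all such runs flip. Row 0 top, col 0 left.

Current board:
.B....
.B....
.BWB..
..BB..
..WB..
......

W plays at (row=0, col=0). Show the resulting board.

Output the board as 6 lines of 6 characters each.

Place W at (0,0); scan 8 dirs for brackets.
Dir NW: edge -> no flip
Dir N: edge -> no flip
Dir NE: edge -> no flip
Dir W: edge -> no flip
Dir E: opp run (0,1), next='.' -> no flip
Dir SW: edge -> no flip
Dir S: first cell '.' (not opp) -> no flip
Dir SE: opp run (1,1) capped by W -> flip
All flips: (1,1)

Answer: WB....
.W....
.BWB..
..BB..
..WB..
......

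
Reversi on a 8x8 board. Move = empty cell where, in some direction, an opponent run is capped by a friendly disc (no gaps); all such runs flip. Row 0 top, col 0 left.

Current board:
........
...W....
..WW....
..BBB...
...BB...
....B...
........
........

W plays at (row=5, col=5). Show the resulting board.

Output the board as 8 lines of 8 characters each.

Answer: ........
...W....
..WW....
..BWB...
...BW...
....BW..
........
........

Derivation:
Place W at (5,5); scan 8 dirs for brackets.
Dir NW: opp run (4,4) (3,3) capped by W -> flip
Dir N: first cell '.' (not opp) -> no flip
Dir NE: first cell '.' (not opp) -> no flip
Dir W: opp run (5,4), next='.' -> no flip
Dir E: first cell '.' (not opp) -> no flip
Dir SW: first cell '.' (not opp) -> no flip
Dir S: first cell '.' (not opp) -> no flip
Dir SE: first cell '.' (not opp) -> no flip
All flips: (3,3) (4,4)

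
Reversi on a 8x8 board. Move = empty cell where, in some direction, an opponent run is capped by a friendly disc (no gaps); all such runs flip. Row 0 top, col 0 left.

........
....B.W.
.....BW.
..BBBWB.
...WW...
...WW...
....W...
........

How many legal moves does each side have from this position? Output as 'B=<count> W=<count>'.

Answer: B=9 W=8

Derivation:
-- B to move --
(0,5): no bracket -> illegal
(0,6): flips 2 -> legal
(0,7): flips 1 -> legal
(1,5): no bracket -> illegal
(1,7): no bracket -> illegal
(2,4): no bracket -> illegal
(2,7): flips 1 -> legal
(3,7): no bracket -> illegal
(4,2): no bracket -> illegal
(4,5): flips 1 -> legal
(4,6): no bracket -> illegal
(5,2): flips 1 -> legal
(5,5): flips 1 -> legal
(6,2): no bracket -> illegal
(6,3): flips 2 -> legal
(6,5): flips 2 -> legal
(7,3): no bracket -> illegal
(7,4): flips 3 -> legal
(7,5): no bracket -> illegal
B mobility = 9
-- W to move --
(0,3): no bracket -> illegal
(0,4): no bracket -> illegal
(0,5): no bracket -> illegal
(1,3): no bracket -> illegal
(1,5): flips 1 -> legal
(2,1): flips 1 -> legal
(2,2): flips 1 -> legal
(2,3): flips 1 -> legal
(2,4): flips 2 -> legal
(2,7): no bracket -> illegal
(3,1): flips 3 -> legal
(3,7): flips 1 -> legal
(4,1): no bracket -> illegal
(4,2): no bracket -> illegal
(4,5): no bracket -> illegal
(4,6): flips 1 -> legal
(4,7): no bracket -> illegal
W mobility = 8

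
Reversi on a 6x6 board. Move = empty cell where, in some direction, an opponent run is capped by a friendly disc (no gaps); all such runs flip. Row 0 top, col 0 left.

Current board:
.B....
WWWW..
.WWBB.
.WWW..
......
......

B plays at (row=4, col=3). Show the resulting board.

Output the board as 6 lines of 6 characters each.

Answer: .B....
WWWW..
.WWBB.
.WWB..
...B..
......

Derivation:
Place B at (4,3); scan 8 dirs for brackets.
Dir NW: opp run (3,2) (2,1) (1,0), next=edge -> no flip
Dir N: opp run (3,3) capped by B -> flip
Dir NE: first cell '.' (not opp) -> no flip
Dir W: first cell '.' (not opp) -> no flip
Dir E: first cell '.' (not opp) -> no flip
Dir SW: first cell '.' (not opp) -> no flip
Dir S: first cell '.' (not opp) -> no flip
Dir SE: first cell '.' (not opp) -> no flip
All flips: (3,3)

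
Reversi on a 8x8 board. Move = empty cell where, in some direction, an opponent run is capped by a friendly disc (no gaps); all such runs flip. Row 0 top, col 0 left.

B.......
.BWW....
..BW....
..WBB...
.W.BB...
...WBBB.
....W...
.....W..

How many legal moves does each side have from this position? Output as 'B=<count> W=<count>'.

Answer: B=14 W=9

Derivation:
-- B to move --
(0,1): flips 2 -> legal
(0,2): flips 1 -> legal
(0,3): flips 2 -> legal
(0,4): flips 1 -> legal
(1,4): flips 2 -> legal
(2,1): flips 1 -> legal
(2,4): flips 1 -> legal
(3,0): no bracket -> illegal
(3,1): flips 1 -> legal
(4,0): no bracket -> illegal
(4,2): flips 1 -> legal
(5,0): no bracket -> illegal
(5,1): no bracket -> illegal
(5,2): flips 1 -> legal
(6,2): flips 1 -> legal
(6,3): flips 1 -> legal
(6,5): no bracket -> illegal
(6,6): no bracket -> illegal
(7,3): flips 1 -> legal
(7,4): flips 1 -> legal
(7,6): no bracket -> illegal
B mobility = 14
-- W to move --
(0,1): no bracket -> illegal
(0,2): no bracket -> illegal
(1,0): flips 1 -> legal
(2,0): no bracket -> illegal
(2,1): flips 1 -> legal
(2,4): flips 3 -> legal
(2,5): no bracket -> illegal
(3,1): flips 1 -> legal
(3,5): flips 3 -> legal
(4,2): no bracket -> illegal
(4,5): flips 1 -> legal
(4,6): flips 1 -> legal
(4,7): no bracket -> illegal
(5,2): no bracket -> illegal
(5,7): flips 3 -> legal
(6,3): no bracket -> illegal
(6,5): flips 2 -> legal
(6,6): no bracket -> illegal
(6,7): no bracket -> illegal
W mobility = 9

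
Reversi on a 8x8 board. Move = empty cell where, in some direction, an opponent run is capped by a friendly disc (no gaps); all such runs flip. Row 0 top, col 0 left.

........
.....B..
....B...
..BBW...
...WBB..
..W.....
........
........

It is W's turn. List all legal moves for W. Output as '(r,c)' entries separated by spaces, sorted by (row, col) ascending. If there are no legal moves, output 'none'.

Answer: (1,4) (2,1) (2,3) (3,1) (4,6) (5,4) (5,6)

Derivation:
(0,4): no bracket -> illegal
(0,5): no bracket -> illegal
(0,6): no bracket -> illegal
(1,3): no bracket -> illegal
(1,4): flips 1 -> legal
(1,6): no bracket -> illegal
(2,1): flips 1 -> legal
(2,2): no bracket -> illegal
(2,3): flips 1 -> legal
(2,5): no bracket -> illegal
(2,6): no bracket -> illegal
(3,1): flips 2 -> legal
(3,5): no bracket -> illegal
(3,6): no bracket -> illegal
(4,1): no bracket -> illegal
(4,2): no bracket -> illegal
(4,6): flips 2 -> legal
(5,3): no bracket -> illegal
(5,4): flips 1 -> legal
(5,5): no bracket -> illegal
(5,6): flips 1 -> legal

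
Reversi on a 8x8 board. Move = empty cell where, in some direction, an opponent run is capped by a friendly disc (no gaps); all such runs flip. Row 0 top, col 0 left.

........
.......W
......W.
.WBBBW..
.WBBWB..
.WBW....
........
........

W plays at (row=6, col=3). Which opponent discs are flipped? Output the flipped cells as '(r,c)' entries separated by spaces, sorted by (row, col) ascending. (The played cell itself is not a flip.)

Dir NW: opp run (5,2) capped by W -> flip
Dir N: first cell 'W' (not opp) -> no flip
Dir NE: first cell '.' (not opp) -> no flip
Dir W: first cell '.' (not opp) -> no flip
Dir E: first cell '.' (not opp) -> no flip
Dir SW: first cell '.' (not opp) -> no flip
Dir S: first cell '.' (not opp) -> no flip
Dir SE: first cell '.' (not opp) -> no flip

Answer: (5,2)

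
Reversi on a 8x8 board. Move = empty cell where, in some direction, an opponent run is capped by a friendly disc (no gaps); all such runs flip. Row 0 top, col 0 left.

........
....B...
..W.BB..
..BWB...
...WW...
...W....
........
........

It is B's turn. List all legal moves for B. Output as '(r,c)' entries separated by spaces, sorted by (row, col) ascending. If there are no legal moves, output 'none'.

(1,1): no bracket -> illegal
(1,2): flips 1 -> legal
(1,3): no bracket -> illegal
(2,1): no bracket -> illegal
(2,3): no bracket -> illegal
(3,1): no bracket -> illegal
(3,5): no bracket -> illegal
(4,2): flips 1 -> legal
(4,5): no bracket -> illegal
(5,2): flips 1 -> legal
(5,4): flips 2 -> legal
(5,5): no bracket -> illegal
(6,2): no bracket -> illegal
(6,3): no bracket -> illegal
(6,4): no bracket -> illegal

Answer: (1,2) (4,2) (5,2) (5,4)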